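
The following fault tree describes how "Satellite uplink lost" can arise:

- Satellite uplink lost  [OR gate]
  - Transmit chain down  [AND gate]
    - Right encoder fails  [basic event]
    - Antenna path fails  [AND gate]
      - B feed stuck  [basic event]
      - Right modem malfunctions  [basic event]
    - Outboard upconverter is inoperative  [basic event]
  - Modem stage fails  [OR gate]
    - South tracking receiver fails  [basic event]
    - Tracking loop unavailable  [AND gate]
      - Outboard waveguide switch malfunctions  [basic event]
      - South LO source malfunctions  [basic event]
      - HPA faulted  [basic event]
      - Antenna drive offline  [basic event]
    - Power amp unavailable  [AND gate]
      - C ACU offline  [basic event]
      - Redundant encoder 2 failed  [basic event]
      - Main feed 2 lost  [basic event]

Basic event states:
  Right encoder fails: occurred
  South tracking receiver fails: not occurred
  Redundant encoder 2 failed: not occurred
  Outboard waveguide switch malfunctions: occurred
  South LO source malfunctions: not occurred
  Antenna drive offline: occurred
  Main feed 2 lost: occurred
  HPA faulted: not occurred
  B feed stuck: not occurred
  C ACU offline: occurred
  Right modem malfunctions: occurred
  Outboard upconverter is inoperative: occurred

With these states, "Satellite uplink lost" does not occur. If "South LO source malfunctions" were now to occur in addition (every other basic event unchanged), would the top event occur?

Counterfactual: set "South LO source malfunctions" to occurred.
Antenna path fails [AND]: B feed stuck=not, Right modem malfunctions=occurs → not all inputs occur → does not occur.
Transmit chain down [AND]: Right encoder fails=occurs, Antenna path fails=not, Outboard upconverter is inoperative=occurs → not all inputs occur → does not occur.
Tracking loop unavailable [AND]: Outboard waveguide switch malfunctions=occurs, South LO source malfunctions=occurs, HPA faulted=not, Antenna drive offline=occurs → not all inputs occur → does not occur.
Power amp unavailable [AND]: C ACU offline=occurs, Redundant encoder 2 failed=not, Main feed 2 lost=occurs → not all inputs occur → does not occur.
Modem stage fails [OR]: South tracking receiver fails=not, Tracking loop unavailable=not, Power amp unavailable=not → no input occurs → does not occur.
Satellite uplink lost [OR]: Transmit chain down=not, Modem stage fails=not → no input occurs → does not occur.

No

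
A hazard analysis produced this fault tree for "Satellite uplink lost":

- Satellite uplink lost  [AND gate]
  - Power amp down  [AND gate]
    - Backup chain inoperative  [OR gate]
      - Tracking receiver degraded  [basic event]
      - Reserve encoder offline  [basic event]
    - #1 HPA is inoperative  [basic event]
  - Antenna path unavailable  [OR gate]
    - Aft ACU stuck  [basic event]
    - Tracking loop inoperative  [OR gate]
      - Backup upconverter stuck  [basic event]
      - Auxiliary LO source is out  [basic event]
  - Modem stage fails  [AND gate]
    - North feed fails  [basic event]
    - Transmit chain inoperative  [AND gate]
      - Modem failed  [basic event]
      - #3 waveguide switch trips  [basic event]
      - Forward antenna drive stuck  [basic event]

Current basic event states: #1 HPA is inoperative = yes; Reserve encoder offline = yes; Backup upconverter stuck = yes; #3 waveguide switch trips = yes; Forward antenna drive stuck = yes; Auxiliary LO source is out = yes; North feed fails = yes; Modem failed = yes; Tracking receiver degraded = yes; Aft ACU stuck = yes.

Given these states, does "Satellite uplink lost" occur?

Backup chain inoperative [OR]: Tracking receiver degraded=occurs, Reserve encoder offline=occurs → at least one input occurs → occurs.
Power amp down [AND]: Backup chain inoperative=occurs, #1 HPA is inoperative=occurs → all inputs occur → occurs.
Tracking loop inoperative [OR]: Backup upconverter stuck=occurs, Auxiliary LO source is out=occurs → at least one input occurs → occurs.
Antenna path unavailable [OR]: Aft ACU stuck=occurs, Tracking loop inoperative=occurs → at least one input occurs → occurs.
Transmit chain inoperative [AND]: Modem failed=occurs, #3 waveguide switch trips=occurs, Forward antenna drive stuck=occurs → all inputs occur → occurs.
Modem stage fails [AND]: North feed fails=occurs, Transmit chain inoperative=occurs → all inputs occur → occurs.
Satellite uplink lost [AND]: Power amp down=occurs, Antenna path unavailable=occurs, Modem stage fails=occurs → all inputs occur → occurs.

Yes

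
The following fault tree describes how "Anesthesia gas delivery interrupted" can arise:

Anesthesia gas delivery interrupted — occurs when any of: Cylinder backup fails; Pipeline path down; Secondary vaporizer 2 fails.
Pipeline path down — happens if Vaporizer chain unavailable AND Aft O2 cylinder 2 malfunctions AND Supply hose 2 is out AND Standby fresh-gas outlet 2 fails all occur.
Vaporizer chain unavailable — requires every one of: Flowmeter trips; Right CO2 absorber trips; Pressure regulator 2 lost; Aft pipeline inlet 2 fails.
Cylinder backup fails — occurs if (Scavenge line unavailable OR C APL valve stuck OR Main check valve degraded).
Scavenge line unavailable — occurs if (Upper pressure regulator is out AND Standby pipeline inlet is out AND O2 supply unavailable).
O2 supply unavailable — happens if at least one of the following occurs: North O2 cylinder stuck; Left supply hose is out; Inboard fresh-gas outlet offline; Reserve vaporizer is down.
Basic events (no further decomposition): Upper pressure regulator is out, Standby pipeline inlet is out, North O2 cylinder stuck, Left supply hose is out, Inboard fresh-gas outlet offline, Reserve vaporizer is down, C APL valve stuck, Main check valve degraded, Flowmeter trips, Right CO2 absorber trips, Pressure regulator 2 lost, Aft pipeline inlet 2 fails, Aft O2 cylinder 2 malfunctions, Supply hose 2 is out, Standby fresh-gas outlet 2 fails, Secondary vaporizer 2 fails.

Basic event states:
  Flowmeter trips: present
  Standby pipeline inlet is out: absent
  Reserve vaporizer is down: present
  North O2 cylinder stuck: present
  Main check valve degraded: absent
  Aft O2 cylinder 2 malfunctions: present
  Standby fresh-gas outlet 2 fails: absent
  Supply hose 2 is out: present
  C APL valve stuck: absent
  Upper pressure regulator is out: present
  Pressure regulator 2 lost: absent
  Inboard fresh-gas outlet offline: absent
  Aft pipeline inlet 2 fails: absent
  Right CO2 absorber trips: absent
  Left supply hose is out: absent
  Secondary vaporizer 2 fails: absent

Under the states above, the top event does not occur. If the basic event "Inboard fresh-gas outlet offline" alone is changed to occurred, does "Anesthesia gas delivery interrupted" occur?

Counterfactual: set "Inboard fresh-gas outlet offline" to occurred.
O2 supply unavailable [OR]: North O2 cylinder stuck=occurs, Left supply hose is out=not, Inboard fresh-gas outlet offline=occurs, Reserve vaporizer is down=occurs → at least one input occurs → occurs.
Scavenge line unavailable [AND]: Upper pressure regulator is out=occurs, Standby pipeline inlet is out=not, O2 supply unavailable=occurs → not all inputs occur → does not occur.
Cylinder backup fails [OR]: Scavenge line unavailable=not, C APL valve stuck=not, Main check valve degraded=not → no input occurs → does not occur.
Vaporizer chain unavailable [AND]: Flowmeter trips=occurs, Right CO2 absorber trips=not, Pressure regulator 2 lost=not, Aft pipeline inlet 2 fails=not → not all inputs occur → does not occur.
Pipeline path down [AND]: Vaporizer chain unavailable=not, Aft O2 cylinder 2 malfunctions=occurs, Supply hose 2 is out=occurs, Standby fresh-gas outlet 2 fails=not → not all inputs occur → does not occur.
Anesthesia gas delivery interrupted [OR]: Cylinder backup fails=not, Pipeline path down=not, Secondary vaporizer 2 fails=not → no input occurs → does not occur.

No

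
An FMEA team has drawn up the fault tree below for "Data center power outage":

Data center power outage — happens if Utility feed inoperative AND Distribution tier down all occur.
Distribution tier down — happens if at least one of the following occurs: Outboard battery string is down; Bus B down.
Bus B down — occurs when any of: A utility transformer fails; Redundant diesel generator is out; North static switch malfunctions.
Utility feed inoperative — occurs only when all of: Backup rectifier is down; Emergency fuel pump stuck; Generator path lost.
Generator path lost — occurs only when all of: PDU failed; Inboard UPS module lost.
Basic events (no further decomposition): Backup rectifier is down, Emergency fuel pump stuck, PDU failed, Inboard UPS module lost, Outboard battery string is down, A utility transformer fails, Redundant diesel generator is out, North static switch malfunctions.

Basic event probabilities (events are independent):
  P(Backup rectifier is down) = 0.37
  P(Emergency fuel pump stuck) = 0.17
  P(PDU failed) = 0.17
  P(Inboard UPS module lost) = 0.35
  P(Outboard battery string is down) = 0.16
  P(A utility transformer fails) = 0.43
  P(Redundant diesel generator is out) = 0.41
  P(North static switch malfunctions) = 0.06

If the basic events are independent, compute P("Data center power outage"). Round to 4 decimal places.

0.0027

P(Generator path lost) [AND] = 0.17 × 0.35 = 0.059500
P(Utility feed inoperative) [AND] = 0.37 × 0.17 × 0.059500 = 0.003743
P(Bus B down) [OR] = 1 − (1−0.43) × (1−0.41) × (1−0.06) = 0.683878
P(Distribution tier down) [OR] = 1 − (1−0.16) × (1−0.683878) = 0.734458
P(Data center power outage) [AND] = 0.003743 × 0.734458 = 0.002749
Rounded to 4 decimal places: P(Data center power outage) ≈ 0.0027.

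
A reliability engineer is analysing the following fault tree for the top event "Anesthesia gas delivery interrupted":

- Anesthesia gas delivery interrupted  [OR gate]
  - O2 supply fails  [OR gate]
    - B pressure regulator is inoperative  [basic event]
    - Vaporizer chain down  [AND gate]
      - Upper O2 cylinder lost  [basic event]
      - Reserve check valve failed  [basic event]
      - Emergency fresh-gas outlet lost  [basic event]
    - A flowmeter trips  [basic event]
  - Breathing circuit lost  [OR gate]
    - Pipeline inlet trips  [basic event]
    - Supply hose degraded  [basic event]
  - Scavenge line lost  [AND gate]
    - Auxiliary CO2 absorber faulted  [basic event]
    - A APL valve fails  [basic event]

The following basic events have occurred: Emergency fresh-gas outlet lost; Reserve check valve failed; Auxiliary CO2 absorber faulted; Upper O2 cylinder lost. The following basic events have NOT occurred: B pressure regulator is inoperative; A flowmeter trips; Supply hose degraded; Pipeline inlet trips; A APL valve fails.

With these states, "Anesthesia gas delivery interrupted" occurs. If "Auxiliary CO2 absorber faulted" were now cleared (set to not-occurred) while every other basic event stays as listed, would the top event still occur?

Yes

Counterfactual: set "Auxiliary CO2 absorber faulted" to not occurred.
Vaporizer chain down [AND]: Upper O2 cylinder lost=occurs, Reserve check valve failed=occurs, Emergency fresh-gas outlet lost=occurs → all inputs occur → occurs.
O2 supply fails [OR]: B pressure regulator is inoperative=not, Vaporizer chain down=occurs, A flowmeter trips=not → at least one input occurs → occurs.
Breathing circuit lost [OR]: Pipeline inlet trips=not, Supply hose degraded=not → no input occurs → does not occur.
Scavenge line lost [AND]: Auxiliary CO2 absorber faulted=not, A APL valve fails=not → not all inputs occur → does not occur.
Anesthesia gas delivery interrupted [OR]: O2 supply fails=occurs, Breathing circuit lost=not, Scavenge line lost=not → at least one input occurs → occurs.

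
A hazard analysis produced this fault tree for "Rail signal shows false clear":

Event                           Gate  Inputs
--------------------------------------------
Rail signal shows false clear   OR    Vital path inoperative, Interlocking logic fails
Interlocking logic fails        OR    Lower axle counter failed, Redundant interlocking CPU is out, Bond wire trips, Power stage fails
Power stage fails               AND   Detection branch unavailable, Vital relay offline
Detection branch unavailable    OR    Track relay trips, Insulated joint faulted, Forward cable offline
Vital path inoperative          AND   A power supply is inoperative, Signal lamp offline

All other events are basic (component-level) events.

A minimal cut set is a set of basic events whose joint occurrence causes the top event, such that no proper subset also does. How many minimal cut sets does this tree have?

Vital path inoperative [AND]: one cut set from each child combined → 1 × 1 = 1 cut set(s).
Detection branch unavailable [OR]: union of children's cut sets → 3 cut set(s).
Power stage fails [AND]: one cut set from each child combined → 3 × 1 = 3 cut set(s).
Interlocking logic fails [OR]: union of children's cut sets → 6 cut set(s).
Rail signal shows false clear [OR]: union of children's cut sets → 7 cut set(s).
Minimal cut sets: {A power supply is inoperative, Signal lamp offline}; {Lower axle counter failed}; {Redundant interlocking CPU is out}; {Bond wire trips}; {Track relay trips, Vital relay offline}; {Insulated joint faulted, Vital relay offline}; {Forward cable offline, Vital relay offline}.

7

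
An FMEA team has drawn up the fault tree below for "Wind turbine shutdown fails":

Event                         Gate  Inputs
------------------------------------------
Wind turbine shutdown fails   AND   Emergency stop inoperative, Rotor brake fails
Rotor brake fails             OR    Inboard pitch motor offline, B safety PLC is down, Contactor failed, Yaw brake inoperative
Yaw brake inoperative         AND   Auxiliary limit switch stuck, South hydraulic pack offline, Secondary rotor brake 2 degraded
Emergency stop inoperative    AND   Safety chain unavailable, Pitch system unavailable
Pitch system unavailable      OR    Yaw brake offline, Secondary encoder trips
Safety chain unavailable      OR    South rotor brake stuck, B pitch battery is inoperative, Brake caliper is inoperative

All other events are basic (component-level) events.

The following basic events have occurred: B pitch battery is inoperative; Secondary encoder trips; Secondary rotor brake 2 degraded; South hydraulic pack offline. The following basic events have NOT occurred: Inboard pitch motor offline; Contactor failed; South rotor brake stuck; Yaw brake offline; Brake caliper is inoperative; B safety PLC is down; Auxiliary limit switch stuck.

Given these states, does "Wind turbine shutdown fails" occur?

No

Safety chain unavailable [OR]: South rotor brake stuck=not, B pitch battery is inoperative=occurs, Brake caliper is inoperative=not → at least one input occurs → occurs.
Pitch system unavailable [OR]: Yaw brake offline=not, Secondary encoder trips=occurs → at least one input occurs → occurs.
Emergency stop inoperative [AND]: Safety chain unavailable=occurs, Pitch system unavailable=occurs → all inputs occur → occurs.
Yaw brake inoperative [AND]: Auxiliary limit switch stuck=not, South hydraulic pack offline=occurs, Secondary rotor brake 2 degraded=occurs → not all inputs occur → does not occur.
Rotor brake fails [OR]: Inboard pitch motor offline=not, B safety PLC is down=not, Contactor failed=not, Yaw brake inoperative=not → no input occurs → does not occur.
Wind turbine shutdown fails [AND]: Emergency stop inoperative=occurs, Rotor brake fails=not → not all inputs occur → does not occur.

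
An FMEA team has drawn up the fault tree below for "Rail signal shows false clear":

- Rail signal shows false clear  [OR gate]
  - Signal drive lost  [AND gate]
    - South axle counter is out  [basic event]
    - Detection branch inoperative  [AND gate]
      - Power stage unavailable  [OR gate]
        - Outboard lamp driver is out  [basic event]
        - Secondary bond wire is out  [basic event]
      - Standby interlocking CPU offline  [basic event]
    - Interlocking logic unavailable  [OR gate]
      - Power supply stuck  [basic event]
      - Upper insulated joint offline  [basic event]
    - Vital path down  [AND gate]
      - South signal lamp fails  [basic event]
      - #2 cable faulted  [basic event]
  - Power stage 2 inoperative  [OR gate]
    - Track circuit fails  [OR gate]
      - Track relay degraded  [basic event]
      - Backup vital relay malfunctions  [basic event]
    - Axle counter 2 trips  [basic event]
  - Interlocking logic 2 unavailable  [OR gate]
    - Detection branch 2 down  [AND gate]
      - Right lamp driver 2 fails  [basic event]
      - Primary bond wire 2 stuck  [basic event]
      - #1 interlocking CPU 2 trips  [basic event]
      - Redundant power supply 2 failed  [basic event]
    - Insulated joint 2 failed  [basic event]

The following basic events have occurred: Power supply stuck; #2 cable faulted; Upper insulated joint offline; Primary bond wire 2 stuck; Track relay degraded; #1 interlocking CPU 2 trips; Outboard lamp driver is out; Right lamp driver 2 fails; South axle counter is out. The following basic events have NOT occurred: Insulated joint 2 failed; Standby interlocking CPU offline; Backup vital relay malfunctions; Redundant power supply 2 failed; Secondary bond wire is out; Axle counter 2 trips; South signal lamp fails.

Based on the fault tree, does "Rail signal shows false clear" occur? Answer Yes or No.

Yes

Power stage unavailable [OR]: Outboard lamp driver is out=occurs, Secondary bond wire is out=not → at least one input occurs → occurs.
Detection branch inoperative [AND]: Power stage unavailable=occurs, Standby interlocking CPU offline=not → not all inputs occur → does not occur.
Interlocking logic unavailable [OR]: Power supply stuck=occurs, Upper insulated joint offline=occurs → at least one input occurs → occurs.
Vital path down [AND]: South signal lamp fails=not, #2 cable faulted=occurs → not all inputs occur → does not occur.
Signal drive lost [AND]: South axle counter is out=occurs, Detection branch inoperative=not, Interlocking logic unavailable=occurs, Vital path down=not → not all inputs occur → does not occur.
Track circuit fails [OR]: Track relay degraded=occurs, Backup vital relay malfunctions=not → at least one input occurs → occurs.
Power stage 2 inoperative [OR]: Track circuit fails=occurs, Axle counter 2 trips=not → at least one input occurs → occurs.
Detection branch 2 down [AND]: Right lamp driver 2 fails=occurs, Primary bond wire 2 stuck=occurs, #1 interlocking CPU 2 trips=occurs, Redundant power supply 2 failed=not → not all inputs occur → does not occur.
Interlocking logic 2 unavailable [OR]: Detection branch 2 down=not, Insulated joint 2 failed=not → no input occurs → does not occur.
Rail signal shows false clear [OR]: Signal drive lost=not, Power stage 2 inoperative=occurs, Interlocking logic 2 unavailable=not → at least one input occurs → occurs.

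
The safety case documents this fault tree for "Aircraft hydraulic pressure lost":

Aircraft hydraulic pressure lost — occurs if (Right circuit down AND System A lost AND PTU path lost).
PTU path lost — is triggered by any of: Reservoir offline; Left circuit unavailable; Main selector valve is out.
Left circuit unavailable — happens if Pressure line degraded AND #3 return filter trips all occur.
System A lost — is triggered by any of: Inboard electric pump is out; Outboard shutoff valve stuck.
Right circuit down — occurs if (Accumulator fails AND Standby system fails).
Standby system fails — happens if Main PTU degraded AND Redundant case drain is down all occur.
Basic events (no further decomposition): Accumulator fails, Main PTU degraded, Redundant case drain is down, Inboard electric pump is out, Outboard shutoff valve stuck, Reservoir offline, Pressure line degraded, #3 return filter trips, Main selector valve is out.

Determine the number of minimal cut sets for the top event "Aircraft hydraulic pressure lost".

6

Standby system fails [AND]: one cut set from each child combined → 1 × 1 = 1 cut set(s).
Right circuit down [AND]: one cut set from each child combined → 1 × 1 = 1 cut set(s).
System A lost [OR]: union of children's cut sets → 2 cut set(s).
Left circuit unavailable [AND]: one cut set from each child combined → 1 × 1 = 1 cut set(s).
PTU path lost [OR]: union of children's cut sets → 3 cut set(s).
Aircraft hydraulic pressure lost [AND]: one cut set from each child combined → 1 × 2 × 3 = 6 cut set(s).
Minimal cut sets: {Accumulator fails, Inboard electric pump is out, Main PTU degraded, Redundant case drain is down, Reservoir offline}; {#3 return filter trips, Accumulator fails, Inboard electric pump is out, Main PTU degraded, Pressure line degraded, Redundant case drain is down}; {Accumulator fails, Inboard electric pump is out, Main PTU degraded, Main selector valve is out, Redundant case drain is down}; {Accumulator fails, Main PTU degraded, Outboard shutoff valve stuck, Redundant case drain is down, Reservoir offline}; {#3 return filter trips, Accumulator fails, Main PTU degraded, Outboard shutoff valve stuck, Pressure line degraded, Redundant case drain is down}; {Accumulator fails, Main PTU degraded, Main selector valve is out, Outboard shutoff valve stuck, Redundant case drain is down}.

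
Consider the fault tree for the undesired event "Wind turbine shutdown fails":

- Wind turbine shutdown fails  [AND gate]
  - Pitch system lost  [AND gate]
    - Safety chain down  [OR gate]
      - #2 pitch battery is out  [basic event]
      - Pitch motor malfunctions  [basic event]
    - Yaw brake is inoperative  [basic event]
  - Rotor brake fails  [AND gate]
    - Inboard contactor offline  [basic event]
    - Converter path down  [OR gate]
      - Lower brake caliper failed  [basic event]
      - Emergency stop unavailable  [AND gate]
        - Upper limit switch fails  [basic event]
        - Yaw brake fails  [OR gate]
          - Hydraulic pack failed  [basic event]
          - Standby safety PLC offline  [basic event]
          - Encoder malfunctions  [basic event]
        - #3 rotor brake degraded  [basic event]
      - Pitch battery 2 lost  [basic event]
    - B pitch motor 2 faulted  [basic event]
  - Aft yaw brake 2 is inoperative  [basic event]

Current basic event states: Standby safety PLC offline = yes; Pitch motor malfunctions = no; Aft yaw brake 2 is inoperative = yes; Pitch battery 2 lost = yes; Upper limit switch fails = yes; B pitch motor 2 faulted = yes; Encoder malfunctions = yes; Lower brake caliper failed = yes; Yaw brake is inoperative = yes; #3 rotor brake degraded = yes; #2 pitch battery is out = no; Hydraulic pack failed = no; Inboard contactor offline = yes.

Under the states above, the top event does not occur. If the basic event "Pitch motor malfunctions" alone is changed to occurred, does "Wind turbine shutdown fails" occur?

Yes

Counterfactual: set "Pitch motor malfunctions" to occurred.
Safety chain down [OR]: #2 pitch battery is out=not, Pitch motor malfunctions=occurs → at least one input occurs → occurs.
Pitch system lost [AND]: Safety chain down=occurs, Yaw brake is inoperative=occurs → all inputs occur → occurs.
Yaw brake fails [OR]: Hydraulic pack failed=not, Standby safety PLC offline=occurs, Encoder malfunctions=occurs → at least one input occurs → occurs.
Emergency stop unavailable [AND]: Upper limit switch fails=occurs, Yaw brake fails=occurs, #3 rotor brake degraded=occurs → all inputs occur → occurs.
Converter path down [OR]: Lower brake caliper failed=occurs, Emergency stop unavailable=occurs, Pitch battery 2 lost=occurs → at least one input occurs → occurs.
Rotor brake fails [AND]: Inboard contactor offline=occurs, Converter path down=occurs, B pitch motor 2 faulted=occurs → all inputs occur → occurs.
Wind turbine shutdown fails [AND]: Pitch system lost=occurs, Rotor brake fails=occurs, Aft yaw brake 2 is inoperative=occurs → all inputs occur → occurs.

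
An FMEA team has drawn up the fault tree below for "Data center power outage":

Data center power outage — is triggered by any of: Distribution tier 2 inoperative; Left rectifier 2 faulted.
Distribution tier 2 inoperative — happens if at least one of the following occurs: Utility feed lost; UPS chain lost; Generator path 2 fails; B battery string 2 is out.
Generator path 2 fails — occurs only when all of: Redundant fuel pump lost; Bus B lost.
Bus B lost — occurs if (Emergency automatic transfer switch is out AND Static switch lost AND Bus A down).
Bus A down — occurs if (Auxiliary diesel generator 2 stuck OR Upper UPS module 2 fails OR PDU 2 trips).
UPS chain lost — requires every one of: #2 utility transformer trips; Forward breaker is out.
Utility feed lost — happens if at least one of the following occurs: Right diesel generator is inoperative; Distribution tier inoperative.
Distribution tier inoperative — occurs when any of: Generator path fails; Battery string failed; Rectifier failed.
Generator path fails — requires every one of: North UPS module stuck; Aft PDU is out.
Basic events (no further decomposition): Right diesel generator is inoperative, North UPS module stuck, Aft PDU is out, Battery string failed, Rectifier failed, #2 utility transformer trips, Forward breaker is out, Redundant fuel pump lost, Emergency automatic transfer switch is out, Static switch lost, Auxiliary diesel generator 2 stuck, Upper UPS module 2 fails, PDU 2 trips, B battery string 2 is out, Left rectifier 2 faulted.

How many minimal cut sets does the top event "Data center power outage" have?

10

Generator path fails [AND]: one cut set from each child combined → 1 × 1 = 1 cut set(s).
Distribution tier inoperative [OR]: union of children's cut sets → 3 cut set(s).
Utility feed lost [OR]: union of children's cut sets → 4 cut set(s).
UPS chain lost [AND]: one cut set from each child combined → 1 × 1 = 1 cut set(s).
Bus A down [OR]: union of children's cut sets → 3 cut set(s).
Bus B lost [AND]: one cut set from each child combined → 1 × 1 × 3 = 3 cut set(s).
Generator path 2 fails [AND]: one cut set from each child combined → 1 × 3 = 3 cut set(s).
Distribution tier 2 inoperative [OR]: union of children's cut sets → 9 cut set(s).
Data center power outage [OR]: union of children's cut sets → 10 cut set(s).
Minimal cut sets: {Right diesel generator is inoperative}; {Aft PDU is out, North UPS module stuck}; {Battery string failed}; {Rectifier failed}; {#2 utility transformer trips, Forward breaker is out}; {Auxiliary diesel generator 2 stuck, Emergency automatic transfer switch is out, Redundant fuel pump lost, Static switch lost}; {Emergency automatic transfer switch is out, Redundant fuel pump lost, Static switch lost, Upper UPS module 2 fails}; {Emergency automatic transfer switch is out, PDU 2 trips, Redundant fuel pump lost, Static switch lost}; {B battery string 2 is out}; {Left rectifier 2 faulted}.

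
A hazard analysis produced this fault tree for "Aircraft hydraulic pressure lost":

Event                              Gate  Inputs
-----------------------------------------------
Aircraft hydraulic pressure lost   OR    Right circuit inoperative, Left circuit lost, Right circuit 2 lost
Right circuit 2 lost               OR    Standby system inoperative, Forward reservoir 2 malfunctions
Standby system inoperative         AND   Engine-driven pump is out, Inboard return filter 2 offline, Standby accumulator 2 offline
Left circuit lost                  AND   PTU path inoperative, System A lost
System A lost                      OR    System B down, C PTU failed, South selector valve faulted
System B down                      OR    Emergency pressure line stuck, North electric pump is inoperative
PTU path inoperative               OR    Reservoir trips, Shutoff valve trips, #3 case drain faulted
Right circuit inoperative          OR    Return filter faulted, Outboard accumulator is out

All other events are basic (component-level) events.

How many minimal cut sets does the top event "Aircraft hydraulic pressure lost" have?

Right circuit inoperative [OR]: union of children's cut sets → 2 cut set(s).
PTU path inoperative [OR]: union of children's cut sets → 3 cut set(s).
System B down [OR]: union of children's cut sets → 2 cut set(s).
System A lost [OR]: union of children's cut sets → 4 cut set(s).
Left circuit lost [AND]: one cut set from each child combined → 3 × 4 = 12 cut set(s).
Standby system inoperative [AND]: one cut set from each child combined → 1 × 1 × 1 = 1 cut set(s).
Right circuit 2 lost [OR]: union of children's cut sets → 2 cut set(s).
Aircraft hydraulic pressure lost [OR]: union of children's cut sets → 16 cut set(s).

16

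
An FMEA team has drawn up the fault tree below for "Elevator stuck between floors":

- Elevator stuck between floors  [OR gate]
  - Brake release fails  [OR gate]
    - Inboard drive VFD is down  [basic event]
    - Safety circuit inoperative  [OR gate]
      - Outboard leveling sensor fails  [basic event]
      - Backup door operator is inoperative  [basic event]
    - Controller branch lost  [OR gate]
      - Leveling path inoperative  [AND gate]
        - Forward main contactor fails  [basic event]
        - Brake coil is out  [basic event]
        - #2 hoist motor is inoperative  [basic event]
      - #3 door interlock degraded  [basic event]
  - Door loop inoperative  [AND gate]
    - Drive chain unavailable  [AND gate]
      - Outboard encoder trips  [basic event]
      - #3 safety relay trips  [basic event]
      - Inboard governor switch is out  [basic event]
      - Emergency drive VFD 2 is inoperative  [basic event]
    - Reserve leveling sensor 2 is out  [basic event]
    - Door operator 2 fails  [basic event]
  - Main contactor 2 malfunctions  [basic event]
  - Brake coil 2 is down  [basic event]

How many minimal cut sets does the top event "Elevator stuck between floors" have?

Safety circuit inoperative [OR]: union of children's cut sets → 2 cut set(s).
Leveling path inoperative [AND]: one cut set from each child combined → 1 × 1 × 1 = 1 cut set(s).
Controller branch lost [OR]: union of children's cut sets → 2 cut set(s).
Brake release fails [OR]: union of children's cut sets → 5 cut set(s).
Drive chain unavailable [AND]: one cut set from each child combined → 1 × 1 × 1 × 1 = 1 cut set(s).
Door loop inoperative [AND]: one cut set from each child combined → 1 × 1 × 1 = 1 cut set(s).
Elevator stuck between floors [OR]: union of children's cut sets → 8 cut set(s).
Minimal cut sets: {Inboard drive VFD is down}; {Outboard leveling sensor fails}; {Backup door operator is inoperative}; {#2 hoist motor is inoperative, Brake coil is out, Forward main contactor fails}; {#3 door interlock degraded}; {#3 safety relay trips, Door operator 2 fails, Emergency drive VFD 2 is inoperative, Inboard governor switch is out, Outboard encoder trips, Reserve leveling sensor 2 is out}; {Main contactor 2 malfunctions}; {Brake coil 2 is down}.

8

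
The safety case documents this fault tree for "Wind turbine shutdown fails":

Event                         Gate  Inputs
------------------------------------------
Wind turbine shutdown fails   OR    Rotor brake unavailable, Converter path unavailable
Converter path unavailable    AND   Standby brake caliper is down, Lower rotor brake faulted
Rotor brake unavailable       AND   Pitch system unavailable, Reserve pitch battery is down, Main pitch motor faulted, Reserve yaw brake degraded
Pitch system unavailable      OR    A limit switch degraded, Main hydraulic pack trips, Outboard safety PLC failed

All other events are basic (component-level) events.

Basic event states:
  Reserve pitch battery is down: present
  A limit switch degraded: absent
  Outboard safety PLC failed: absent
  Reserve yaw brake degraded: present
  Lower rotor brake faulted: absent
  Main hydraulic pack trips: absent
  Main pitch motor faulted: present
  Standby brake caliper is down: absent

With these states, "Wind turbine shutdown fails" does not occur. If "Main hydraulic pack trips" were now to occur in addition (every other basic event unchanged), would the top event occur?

Yes

Counterfactual: set "Main hydraulic pack trips" to occurred.
Pitch system unavailable [OR]: A limit switch degraded=not, Main hydraulic pack trips=occurs, Outboard safety PLC failed=not → at least one input occurs → occurs.
Rotor brake unavailable [AND]: Pitch system unavailable=occurs, Reserve pitch battery is down=occurs, Main pitch motor faulted=occurs, Reserve yaw brake degraded=occurs → all inputs occur → occurs.
Converter path unavailable [AND]: Standby brake caliper is down=not, Lower rotor brake faulted=not → not all inputs occur → does not occur.
Wind turbine shutdown fails [OR]: Rotor brake unavailable=occurs, Converter path unavailable=not → at least one input occurs → occurs.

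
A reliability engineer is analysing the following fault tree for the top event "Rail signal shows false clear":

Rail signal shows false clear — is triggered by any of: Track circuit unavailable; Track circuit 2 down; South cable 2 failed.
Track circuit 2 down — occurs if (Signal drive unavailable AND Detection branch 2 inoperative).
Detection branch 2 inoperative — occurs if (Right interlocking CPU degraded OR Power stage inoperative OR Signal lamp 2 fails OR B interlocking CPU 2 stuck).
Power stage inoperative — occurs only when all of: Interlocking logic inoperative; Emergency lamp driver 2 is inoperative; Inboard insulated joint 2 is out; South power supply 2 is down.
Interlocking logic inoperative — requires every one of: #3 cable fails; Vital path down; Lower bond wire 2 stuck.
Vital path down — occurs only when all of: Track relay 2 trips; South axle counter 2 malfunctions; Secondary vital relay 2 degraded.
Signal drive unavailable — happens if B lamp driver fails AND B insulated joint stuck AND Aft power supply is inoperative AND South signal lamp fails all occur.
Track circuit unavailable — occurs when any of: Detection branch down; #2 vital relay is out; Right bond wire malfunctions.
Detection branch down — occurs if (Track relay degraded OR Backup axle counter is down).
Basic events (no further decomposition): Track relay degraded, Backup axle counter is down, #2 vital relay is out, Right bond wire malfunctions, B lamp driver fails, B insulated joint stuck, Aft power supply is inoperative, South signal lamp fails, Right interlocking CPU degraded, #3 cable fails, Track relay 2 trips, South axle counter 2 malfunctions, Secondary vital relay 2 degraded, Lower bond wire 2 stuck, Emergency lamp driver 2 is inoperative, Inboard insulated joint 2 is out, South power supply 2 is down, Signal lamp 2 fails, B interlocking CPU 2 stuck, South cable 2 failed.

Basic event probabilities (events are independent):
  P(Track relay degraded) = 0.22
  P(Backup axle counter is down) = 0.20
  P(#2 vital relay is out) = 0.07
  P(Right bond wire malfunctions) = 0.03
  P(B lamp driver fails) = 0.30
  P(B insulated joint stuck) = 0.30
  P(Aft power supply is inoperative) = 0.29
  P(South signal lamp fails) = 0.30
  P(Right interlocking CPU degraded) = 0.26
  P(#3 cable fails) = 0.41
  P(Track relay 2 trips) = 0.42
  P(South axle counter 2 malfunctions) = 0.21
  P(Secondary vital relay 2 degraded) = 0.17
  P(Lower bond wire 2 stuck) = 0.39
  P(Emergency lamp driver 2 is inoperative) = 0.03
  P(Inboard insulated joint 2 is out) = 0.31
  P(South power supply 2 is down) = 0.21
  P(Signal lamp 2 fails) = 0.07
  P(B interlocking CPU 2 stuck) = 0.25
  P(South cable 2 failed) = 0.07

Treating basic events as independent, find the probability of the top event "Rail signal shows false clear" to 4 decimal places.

0.4785

P(Detection branch down) [OR] = 1 − (1−0.22) × (1−0.20) = 0.376000
P(Track circuit unavailable) [OR] = 1 − (1−0.376000) × (1−0.07) × (1−0.03) = 0.437090
P(Signal drive unavailable) [AND] = 0.30 × 0.30 × 0.29 × 0.30 = 0.007830
P(Vital path down) [AND] = 0.42 × 0.21 × 0.17 = 0.014994
P(Interlocking logic inoperative) [AND] = 0.41 × 0.014994 × 0.39 = 0.002398
P(Power stage inoperative) [AND] = 0.002398 × 0.03 × 0.31 × 0.21 = 0.000005
P(Detection branch 2 inoperative) [OR] = 1 − (1−0.26) × (1−0.000005) × (1−0.07) × (1−0.25) = 0.483853
P(Track circuit 2 down) [AND] = 0.007830 × 0.483853 = 0.003789
P(Rail signal shows false clear) [OR] = 1 − (1−0.437090) × (1−0.003789) × (1−0.07) = 0.478477
Rounded to 4 decimal places: P(Rail signal shows false clear) ≈ 0.4785.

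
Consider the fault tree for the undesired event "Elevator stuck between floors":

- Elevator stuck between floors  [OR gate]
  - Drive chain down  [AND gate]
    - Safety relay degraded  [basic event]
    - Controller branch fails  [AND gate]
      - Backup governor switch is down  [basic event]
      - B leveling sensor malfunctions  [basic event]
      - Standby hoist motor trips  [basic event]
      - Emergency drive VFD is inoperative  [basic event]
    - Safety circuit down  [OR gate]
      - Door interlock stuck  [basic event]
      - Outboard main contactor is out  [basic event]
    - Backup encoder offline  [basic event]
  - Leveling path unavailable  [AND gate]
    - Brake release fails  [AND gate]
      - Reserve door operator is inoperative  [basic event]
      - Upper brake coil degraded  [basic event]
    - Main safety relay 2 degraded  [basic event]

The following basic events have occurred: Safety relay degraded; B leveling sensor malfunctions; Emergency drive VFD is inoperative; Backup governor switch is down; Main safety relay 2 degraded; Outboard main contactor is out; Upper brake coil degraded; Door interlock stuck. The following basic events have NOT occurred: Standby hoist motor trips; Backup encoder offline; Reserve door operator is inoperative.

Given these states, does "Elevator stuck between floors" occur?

No

Controller branch fails [AND]: Backup governor switch is down=occurs, B leveling sensor malfunctions=occurs, Standby hoist motor trips=not, Emergency drive VFD is inoperative=occurs → not all inputs occur → does not occur.
Safety circuit down [OR]: Door interlock stuck=occurs, Outboard main contactor is out=occurs → at least one input occurs → occurs.
Drive chain down [AND]: Safety relay degraded=occurs, Controller branch fails=not, Safety circuit down=occurs, Backup encoder offline=not → not all inputs occur → does not occur.
Brake release fails [AND]: Reserve door operator is inoperative=not, Upper brake coil degraded=occurs → not all inputs occur → does not occur.
Leveling path unavailable [AND]: Brake release fails=not, Main safety relay 2 degraded=occurs → not all inputs occur → does not occur.
Elevator stuck between floors [OR]: Drive chain down=not, Leveling path unavailable=not → no input occurs → does not occur.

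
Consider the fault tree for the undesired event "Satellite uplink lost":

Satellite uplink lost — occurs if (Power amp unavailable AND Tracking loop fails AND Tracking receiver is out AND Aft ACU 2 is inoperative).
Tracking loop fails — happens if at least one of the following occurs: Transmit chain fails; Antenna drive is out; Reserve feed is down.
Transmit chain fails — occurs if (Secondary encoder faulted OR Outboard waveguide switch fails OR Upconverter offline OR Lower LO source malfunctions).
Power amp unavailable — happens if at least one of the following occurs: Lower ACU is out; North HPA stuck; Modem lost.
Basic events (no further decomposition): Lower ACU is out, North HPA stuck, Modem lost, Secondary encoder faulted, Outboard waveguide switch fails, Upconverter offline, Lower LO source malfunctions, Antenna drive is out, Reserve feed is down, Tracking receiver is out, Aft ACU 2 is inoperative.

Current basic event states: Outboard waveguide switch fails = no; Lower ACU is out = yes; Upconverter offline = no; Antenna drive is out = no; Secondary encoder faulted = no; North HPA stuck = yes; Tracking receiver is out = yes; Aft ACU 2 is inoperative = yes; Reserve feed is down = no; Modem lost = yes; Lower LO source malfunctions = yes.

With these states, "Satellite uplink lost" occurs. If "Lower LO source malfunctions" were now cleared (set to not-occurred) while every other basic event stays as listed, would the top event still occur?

No

Counterfactual: set "Lower LO source malfunctions" to not occurred.
Power amp unavailable [OR]: Lower ACU is out=occurs, North HPA stuck=occurs, Modem lost=occurs → at least one input occurs → occurs.
Transmit chain fails [OR]: Secondary encoder faulted=not, Outboard waveguide switch fails=not, Upconverter offline=not, Lower LO source malfunctions=not → no input occurs → does not occur.
Tracking loop fails [OR]: Transmit chain fails=not, Antenna drive is out=not, Reserve feed is down=not → no input occurs → does not occur.
Satellite uplink lost [AND]: Power amp unavailable=occurs, Tracking loop fails=not, Tracking receiver is out=occurs, Aft ACU 2 is inoperative=occurs → not all inputs occur → does not occur.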